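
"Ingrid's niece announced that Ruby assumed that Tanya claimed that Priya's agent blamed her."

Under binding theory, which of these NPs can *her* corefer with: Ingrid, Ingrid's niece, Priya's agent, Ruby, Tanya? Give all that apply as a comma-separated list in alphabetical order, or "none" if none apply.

*her* is a pronoun; Principle B requires it to be free in its binding domain — the clause headed by 'blamed'.
— Ingrid: possessor inside the subject DP of the matrix clause; does not c-command the pronoun — Principle B does not apply; allowed.
— Ingrid's niece: subject of the matrix clause; c-commands the pronoun but lies outside its binding domain — allowed.
— Priya's agent: subject of the clause headed by 'blamed'; c-commands the pronoun within its binding domain — blocked (Principle B).
— Ruby: subject of the clause headed by 'assumed'; c-commands the pronoun but lies outside its binding domain — allowed.
— Tanya: subject of the clause headed by 'claimed'; c-commands the pronoun but lies outside its binding domain — allowed.

Ingrid, Ingrid's niece, Ruby, Tanya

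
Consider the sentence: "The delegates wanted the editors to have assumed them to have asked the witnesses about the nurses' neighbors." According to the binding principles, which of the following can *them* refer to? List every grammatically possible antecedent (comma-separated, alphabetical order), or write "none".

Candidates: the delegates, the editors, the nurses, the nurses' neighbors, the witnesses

the delegates

*them* is a pronoun; Principle B requires it to be free in its binding domain — the clause headed by 'assumed'.
— the delegates: subject of the matrix clause; c-commands the pronoun but lies outside its binding domain — allowed.
— the editors: subject of the clause headed by 'assumed'; c-commands the pronoun within its binding domain — blocked (Principle B).
— the nurses: possessor inside the second object DP of the clause headed by 'asked'; is c-commanded by the pronoun; coreference would bind this R-expression — blocked (Principle C).
— the nurses' neighbors: second object of the clause headed by 'asked'; is c-commanded by the pronoun; coreference would bind this R-expression — blocked (Principle C).
— the witnesses: object of the clause headed by 'asked'; is c-commanded by the pronoun; coreference would bind this R-expression — blocked (Principle C).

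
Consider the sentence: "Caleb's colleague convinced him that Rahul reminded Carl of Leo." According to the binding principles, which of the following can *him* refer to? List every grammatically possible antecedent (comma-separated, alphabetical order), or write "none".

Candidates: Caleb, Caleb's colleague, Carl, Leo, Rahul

Caleb

*him* is a pronoun; Principle B requires it to be free in its binding domain — the matrix clause.
— Caleb: possessor inside the subject DP of the matrix clause; does not c-command the pronoun — Principle B does not apply; allowed.
— Caleb's colleague: subject of the matrix clause; c-commands the pronoun within its binding domain — blocked (Principle B).
— Carl: object of the clause headed by 'reminded'; is c-commanded by the pronoun; coreference would bind this R-expression — blocked (Principle C).
— Leo: second object of the clause headed by 'reminded'; is c-commanded by the pronoun; coreference would bind this R-expression — blocked (Principle C).
— Rahul: subject of the clause headed by 'reminded'; is c-commanded by the pronoun; coreference would bind this R-expression — blocked (Principle C).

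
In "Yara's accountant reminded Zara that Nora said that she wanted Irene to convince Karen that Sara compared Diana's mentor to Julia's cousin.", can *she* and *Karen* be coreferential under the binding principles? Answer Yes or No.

No

*Karen* is an R-expression; Principle C requires it to be free (not bound by any c-commanding expression).
— she: subject of the clause headed by 'wanted'; the pronoun c-commands the R-expression — coreference blocked (Principle C).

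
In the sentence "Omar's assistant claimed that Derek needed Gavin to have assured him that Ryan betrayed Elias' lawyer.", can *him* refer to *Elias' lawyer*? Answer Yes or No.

*him* is a pronoun; Principle B requires it to be free in its binding domain — the clause headed by 'assured'.
— Elias' lawyer: object of the clause headed by 'betrayed'; is c-commanded by the pronoun; coreference would bind this R-expression — blocked (Principle C).

No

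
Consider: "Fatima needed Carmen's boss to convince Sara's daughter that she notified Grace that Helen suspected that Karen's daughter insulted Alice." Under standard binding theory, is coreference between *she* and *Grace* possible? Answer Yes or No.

No

*Grace* is an R-expression; Principle C requires it to be free (not bound by any c-commanding expression).
— she: subject of the clause headed by 'notified'; the pronoun c-commands the R-expression — coreference blocked (Principle C).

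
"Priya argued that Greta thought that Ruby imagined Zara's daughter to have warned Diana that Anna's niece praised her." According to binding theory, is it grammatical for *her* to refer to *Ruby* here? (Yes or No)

*Ruby* is an R-expression; Principle C requires it to be free (not bound by any c-commanding expression).
— her: object of the clause headed by 'praised'; the pronoun does not c-command the R-expression — coreference allowed.

Yes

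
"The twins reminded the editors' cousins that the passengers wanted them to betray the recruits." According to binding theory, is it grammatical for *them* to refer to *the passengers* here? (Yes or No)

*the passengers* is an R-expression; Principle C requires it to be free (not bound by any c-commanding expression).
— them: subject of the clause headed by 'betray'; the R-expression locally c-commands the pronoun — coreference blocked (Principle B on the pronoun).

No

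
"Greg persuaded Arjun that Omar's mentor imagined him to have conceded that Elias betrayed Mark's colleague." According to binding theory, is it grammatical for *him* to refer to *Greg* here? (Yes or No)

Yes

*Greg* is an R-expression; Principle C requires it to be free (not bound by any c-commanding expression).
— him: subject of the clause headed by 'conceded'; the pronoun does not c-command the R-expression — coreference allowed.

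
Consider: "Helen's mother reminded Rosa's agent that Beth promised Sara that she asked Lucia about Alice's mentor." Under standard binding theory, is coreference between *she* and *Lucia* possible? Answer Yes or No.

No

*Lucia* is an R-expression; Principle C requires it to be free (not bound by any c-commanding expression).
— she: subject of the clause headed by 'asked'; the pronoun c-commands the R-expression — coreference blocked (Principle C).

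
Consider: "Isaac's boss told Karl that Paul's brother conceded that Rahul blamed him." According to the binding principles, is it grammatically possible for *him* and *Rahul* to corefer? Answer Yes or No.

No

*him* is a pronoun; Principle B requires it to be free in its binding domain — the clause headed by 'blamed'.
— Rahul: subject of the clause headed by 'blamed'; c-commands the pronoun within its binding domain — blocked (Principle B).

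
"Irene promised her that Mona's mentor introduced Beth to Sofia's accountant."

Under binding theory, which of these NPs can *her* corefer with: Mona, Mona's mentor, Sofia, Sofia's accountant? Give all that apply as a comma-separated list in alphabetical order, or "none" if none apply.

none

*her* is a pronoun; Principle B requires it to be free in its binding domain — the matrix clause.
— Mona: possessor inside the subject DP of the clause headed by 'introduced'; is c-commanded by the pronoun; coreference would bind this R-expression — blocked (Principle C).
— Mona's mentor: subject of the clause headed by 'introduced'; is c-commanded by the pronoun; coreference would bind this R-expression — blocked (Principle C).
— Sofia: possessor inside the second object DP of the clause headed by 'introduced'; is c-commanded by the pronoun; coreference would bind this R-expression — blocked (Principle C).
— Sofia's accountant: second object of the clause headed by 'introduced'; is c-commanded by the pronoun; coreference would bind this R-expression — blocked (Principle C).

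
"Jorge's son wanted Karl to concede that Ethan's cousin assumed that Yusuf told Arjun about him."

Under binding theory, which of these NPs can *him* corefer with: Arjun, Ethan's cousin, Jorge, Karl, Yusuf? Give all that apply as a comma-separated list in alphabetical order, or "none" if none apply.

*him* is a pronoun; Principle B requires it to be free in its binding domain — the clause headed by 'told'.
— Arjun: object of the clause headed by 'told'; c-commands the pronoun within its binding domain — blocked (Principle B).
— Ethan's cousin: subject of the clause headed by 'assumed'; c-commands the pronoun but lies outside its binding domain — allowed.
— Jorge: possessor inside the subject DP of the matrix clause; does not c-command the pronoun — Principle B does not apply; allowed.
— Karl: subject of the clause headed by 'concede'; c-commands the pronoun but lies outside its binding domain — allowed.
— Yusuf: subject of the clause headed by 'told'; c-commands the pronoun within its binding domain — blocked (Principle B).

Ethan's cousin, Jorge, Karl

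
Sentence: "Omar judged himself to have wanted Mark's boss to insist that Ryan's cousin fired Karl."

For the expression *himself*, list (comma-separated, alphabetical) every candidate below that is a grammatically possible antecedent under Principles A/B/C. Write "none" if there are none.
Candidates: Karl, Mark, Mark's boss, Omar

*himself* is a reflexive; Principle A requires it to be bound within its binding domain — the matrix clause.
— Karl: object of the clause headed by 'fired'; does not c-command the reflexive — cannot bind it (Principle A).
— Mark: possessor inside the subject DP of the clause headed by 'insist'; does not c-command the reflexive — cannot bind it (Principle A).
— Mark's boss: subject of the clause headed by 'insist'; does not c-command the reflexive — cannot bind it (Principle A).
— Omar: subject of the matrix clause; c-commands the reflexive within its binding domain — allowed (Principle A).

Omar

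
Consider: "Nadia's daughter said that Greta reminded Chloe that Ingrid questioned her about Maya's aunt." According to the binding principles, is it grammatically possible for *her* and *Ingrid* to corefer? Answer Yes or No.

No

*her* is a pronoun; Principle B requires it to be free in its binding domain — the clause headed by 'questioned'.
— Ingrid: subject of the clause headed by 'questioned'; c-commands the pronoun within its binding domain — blocked (Principle B).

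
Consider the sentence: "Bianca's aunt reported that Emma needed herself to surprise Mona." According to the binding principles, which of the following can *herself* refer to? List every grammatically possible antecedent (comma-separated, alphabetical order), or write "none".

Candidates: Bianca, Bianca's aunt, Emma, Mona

Emma

*herself* is a reflexive; Principle A requires it to be bound within its binding domain — the clause headed by 'needed'.
— Bianca: possessor inside the subject DP of the matrix clause; does not c-command the reflexive — cannot bind it (Principle A).
— Bianca's aunt: subject of the matrix clause; c-commands the reflexive but lies outside its binding domain — cannot bind it (Principle A).
— Emma: subject of the clause headed by 'needed'; c-commands the reflexive within its binding domain — allowed (Principle A).
— Mona: object of the clause headed by 'surprise'; does not c-command the reflexive — cannot bind it (Principle A).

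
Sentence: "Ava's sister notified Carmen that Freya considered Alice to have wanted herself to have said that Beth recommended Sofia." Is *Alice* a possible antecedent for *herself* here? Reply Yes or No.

*herself* is a reflexive; Principle A requires it to be bound within its binding domain — the clause headed by 'wanted'.
— Alice: subject of the clause headed by 'wanted'; c-commands the reflexive within its binding domain — allowed (Principle A).

Yes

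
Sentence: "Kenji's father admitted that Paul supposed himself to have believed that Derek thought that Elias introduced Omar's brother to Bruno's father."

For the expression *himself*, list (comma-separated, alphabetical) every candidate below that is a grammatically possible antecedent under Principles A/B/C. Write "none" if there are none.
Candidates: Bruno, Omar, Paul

Paul

*himself* is a reflexive; Principle A requires it to be bound within its binding domain — the clause headed by 'supposed'.
— Bruno: possessor inside the second object DP of the clause headed by 'introduced'; does not c-command the reflexive — cannot bind it (Principle A).
— Omar: possessor inside the object DP of the clause headed by 'introduced'; does not c-command the reflexive — cannot bind it (Principle A).
— Paul: subject of the clause headed by 'supposed'; c-commands the reflexive within its binding domain — allowed (Principle A).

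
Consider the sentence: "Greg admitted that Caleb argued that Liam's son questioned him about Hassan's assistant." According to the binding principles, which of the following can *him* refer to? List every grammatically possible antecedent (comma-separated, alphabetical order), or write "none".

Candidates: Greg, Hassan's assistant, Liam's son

Greg

*him* is a pronoun; Principle B requires it to be free in its binding domain — the clause headed by 'questioned'.
— Greg: subject of the matrix clause; c-commands the pronoun but lies outside its binding domain — allowed.
— Hassan's assistant: second object of the clause headed by 'questioned'; is c-commanded by the pronoun; coreference would bind this R-expression — blocked (Principle C).
— Liam's son: subject of the clause headed by 'questioned'; c-commands the pronoun within its binding domain — blocked (Principle B).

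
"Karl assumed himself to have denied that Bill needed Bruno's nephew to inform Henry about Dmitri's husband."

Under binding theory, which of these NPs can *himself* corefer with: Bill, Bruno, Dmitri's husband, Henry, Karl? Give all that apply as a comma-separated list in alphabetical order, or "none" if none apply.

Karl

*himself* is a reflexive; Principle A requires it to be bound within its binding domain — the matrix clause.
— Bill: subject of the clause headed by 'needed'; does not c-command the reflexive — cannot bind it (Principle A).
— Bruno: possessor inside the subject DP of the clause headed by 'inform'; does not c-command the reflexive — cannot bind it (Principle A).
— Dmitri's husband: second object of the clause headed by 'inform'; does not c-command the reflexive — cannot bind it (Principle A).
— Henry: object of the clause headed by 'inform'; does not c-command the reflexive — cannot bind it (Principle A).
— Karl: subject of the matrix clause; c-commands the reflexive within its binding domain — allowed (Principle A).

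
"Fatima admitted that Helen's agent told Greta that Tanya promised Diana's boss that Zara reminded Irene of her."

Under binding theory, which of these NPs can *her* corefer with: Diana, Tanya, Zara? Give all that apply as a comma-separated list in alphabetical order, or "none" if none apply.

Diana, Tanya

*her* is a pronoun; Principle B requires it to be free in its binding domain — the clause headed by 'reminded'.
— Diana: possessor inside the object DP of the clause headed by 'promised'; does not c-command the pronoun — Principle B does not apply; allowed.
— Tanya: subject of the clause headed by 'promised'; c-commands the pronoun but lies outside its binding domain — allowed.
— Zara: subject of the clause headed by 'reminded'; c-commands the pronoun within its binding domain — blocked (Principle B).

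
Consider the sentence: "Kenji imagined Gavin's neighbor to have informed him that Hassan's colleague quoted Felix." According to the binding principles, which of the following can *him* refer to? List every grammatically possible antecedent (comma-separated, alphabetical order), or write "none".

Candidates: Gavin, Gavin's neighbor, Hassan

*him* is a pronoun; Principle B requires it to be free in its binding domain — the clause headed by 'informed'.
— Gavin: possessor inside the subject DP of the clause headed by 'informed'; does not c-command the pronoun — Principle B does not apply; allowed.
— Gavin's neighbor: subject of the clause headed by 'informed'; c-commands the pronoun within its binding domain — blocked (Principle B).
— Hassan: possessor inside the subject DP of the clause headed by 'quoted'; is c-commanded by the pronoun; coreference would bind this R-expression — blocked (Principle C).

Gavin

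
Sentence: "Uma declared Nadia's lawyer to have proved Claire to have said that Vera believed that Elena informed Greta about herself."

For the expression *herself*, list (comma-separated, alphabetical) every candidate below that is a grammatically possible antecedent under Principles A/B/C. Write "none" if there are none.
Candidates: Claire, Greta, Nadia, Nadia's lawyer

Greta

*herself* is a reflexive; Principle A requires it to be bound within its binding domain — the clause headed by 'informed'.
— Claire: subject of the clause headed by 'said'; c-commands the reflexive but lies outside its binding domain — cannot bind it (Principle A).
— Greta: object of the clause headed by 'informed'; c-commands the reflexive within its binding domain — allowed (Principle A).
— Nadia: possessor inside the subject DP of the clause headed by 'proved'; does not c-command the reflexive — cannot bind it (Principle A).
— Nadia's lawyer: subject of the clause headed by 'proved'; c-commands the reflexive but lies outside its binding domain — cannot bind it (Principle A).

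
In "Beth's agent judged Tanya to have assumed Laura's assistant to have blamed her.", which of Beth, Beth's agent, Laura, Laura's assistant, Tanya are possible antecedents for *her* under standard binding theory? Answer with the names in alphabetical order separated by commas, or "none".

*her* is a pronoun; Principle B requires it to be free in its binding domain — the clause headed by 'blamed'.
— Beth: possessor inside the subject DP of the matrix clause; does not c-command the pronoun — Principle B does not apply; allowed.
— Beth's agent: subject of the matrix clause; c-commands the pronoun but lies outside its binding domain — allowed.
— Laura: possessor inside the subject DP of the clause headed by 'blamed'; does not c-command the pronoun — Principle B does not apply; allowed.
— Laura's assistant: subject of the clause headed by 'blamed'; c-commands the pronoun within its binding domain — blocked (Principle B).
— Tanya: subject of the clause headed by 'assumed'; c-commands the pronoun but lies outside its binding domain — allowed.

Beth, Beth's agent, Laura, Tanya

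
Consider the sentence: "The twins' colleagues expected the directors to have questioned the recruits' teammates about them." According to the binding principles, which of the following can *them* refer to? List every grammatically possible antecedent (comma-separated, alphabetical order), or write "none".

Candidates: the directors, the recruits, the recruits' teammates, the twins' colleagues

*them* is a pronoun; Principle B requires it to be free in its binding domain — the clause headed by 'questioned'.
— the directors: subject of the clause headed by 'questioned'; c-commands the pronoun within its binding domain — blocked (Principle B).
— the recruits: possessor inside the object DP of the clause headed by 'questioned'; does not c-command the pronoun — Principle B does not apply; allowed.
— the recruits' teammates: object of the clause headed by 'questioned'; c-commands the pronoun within its binding domain — blocked (Principle B).
— the twins' colleagues: subject of the matrix clause; c-commands the pronoun but lies outside its binding domain — allowed.

the recruits, the twins' colleagues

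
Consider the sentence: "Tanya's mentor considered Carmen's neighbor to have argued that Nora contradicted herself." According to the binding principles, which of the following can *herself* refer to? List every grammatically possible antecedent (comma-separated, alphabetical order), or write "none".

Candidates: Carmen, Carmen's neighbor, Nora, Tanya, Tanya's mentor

*herself* is a reflexive; Principle A requires it to be bound within its binding domain — the clause headed by 'contradicted'.
— Carmen: possessor inside the subject DP of the clause headed by 'argued'; does not c-command the reflexive — cannot bind it (Principle A).
— Carmen's neighbor: subject of the clause headed by 'argued'; c-commands the reflexive but lies outside its binding domain — cannot bind it (Principle A).
— Nora: subject of the clause headed by 'contradicted'; c-commands the reflexive within its binding domain — allowed (Principle A).
— Tanya: possessor inside the subject DP of the matrix clause; does not c-command the reflexive — cannot bind it (Principle A).
— Tanya's mentor: subject of the matrix clause; c-commands the reflexive but lies outside its binding domain — cannot bind it (Principle A).

Nora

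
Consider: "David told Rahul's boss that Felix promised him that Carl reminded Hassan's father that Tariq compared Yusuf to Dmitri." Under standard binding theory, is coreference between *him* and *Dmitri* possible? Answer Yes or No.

*Dmitri* is an R-expression; Principle C requires it to be free (not bound by any c-commanding expression).
— him: object of the clause headed by 'promised'; the pronoun c-commands the R-expression — coreference blocked (Principle C).

No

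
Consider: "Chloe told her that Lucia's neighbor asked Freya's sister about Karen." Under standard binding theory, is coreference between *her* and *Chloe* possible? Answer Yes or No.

*Chloe* is an R-expression; Principle C requires it to be free (not bound by any c-commanding expression).
— her: object of the matrix clause; the R-expression locally c-commands the pronoun — coreference blocked (Principle B on the pronoun).

No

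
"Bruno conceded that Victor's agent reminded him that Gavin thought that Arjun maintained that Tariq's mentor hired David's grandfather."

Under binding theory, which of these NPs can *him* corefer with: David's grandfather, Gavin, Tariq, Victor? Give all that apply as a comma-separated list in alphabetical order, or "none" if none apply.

Victor

*him* is a pronoun; Principle B requires it to be free in its binding domain — the clause headed by 'reminded'.
— David's grandfather: object of the clause headed by 'hired'; is c-commanded by the pronoun; coreference would bind this R-expression — blocked (Principle C).
— Gavin: subject of the clause headed by 'thought'; is c-commanded by the pronoun; coreference would bind this R-expression — blocked (Principle C).
— Tariq: possessor inside the subject DP of the clause headed by 'hired'; is c-commanded by the pronoun; coreference would bind this R-expression — blocked (Principle C).
— Victor: possessor inside the subject DP of the clause headed by 'reminded'; does not c-command the pronoun — Principle B does not apply; allowed.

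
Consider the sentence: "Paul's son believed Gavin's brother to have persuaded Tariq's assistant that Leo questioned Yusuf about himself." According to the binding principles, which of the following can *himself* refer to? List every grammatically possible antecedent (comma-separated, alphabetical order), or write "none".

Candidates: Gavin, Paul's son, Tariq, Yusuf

Yusuf

*himself* is a reflexive; Principle A requires it to be bound within its binding domain — the clause headed by 'questioned'.
— Gavin: possessor inside the subject DP of the clause headed by 'persuaded'; does not c-command the reflexive — cannot bind it (Principle A).
— Paul's son: subject of the matrix clause; c-commands the reflexive but lies outside its binding domain — cannot bind it (Principle A).
— Tariq: possessor inside the object DP of the clause headed by 'persuaded'; does not c-command the reflexive — cannot bind it (Principle A).
— Yusuf: object of the clause headed by 'questioned'; c-commands the reflexive within its binding domain — allowed (Principle A).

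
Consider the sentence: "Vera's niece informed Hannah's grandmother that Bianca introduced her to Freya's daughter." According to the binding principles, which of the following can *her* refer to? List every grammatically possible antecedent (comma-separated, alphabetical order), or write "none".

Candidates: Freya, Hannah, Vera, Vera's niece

*her* is a pronoun; Principle B requires it to be free in its binding domain — the clause headed by 'introduced'.
— Freya: possessor inside the second object DP of the clause headed by 'introduced'; is c-commanded by the pronoun; coreference would bind this R-expression — blocked (Principle C).
— Hannah: possessor inside the object DP of the matrix clause; does not c-command the pronoun — Principle B does not apply; allowed.
— Vera: possessor inside the subject DP of the matrix clause; does not c-command the pronoun — Principle B does not apply; allowed.
— Vera's niece: subject of the matrix clause; c-commands the pronoun but lies outside its binding domain — allowed.

Hannah, Vera, Vera's niece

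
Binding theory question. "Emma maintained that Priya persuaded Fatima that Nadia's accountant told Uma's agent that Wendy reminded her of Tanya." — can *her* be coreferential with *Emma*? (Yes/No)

*her* is a pronoun; Principle B requires it to be free in its binding domain — the clause headed by 'reminded'.
— Emma: subject of the matrix clause; c-commands the pronoun but lies outside its binding domain — allowed.

Yes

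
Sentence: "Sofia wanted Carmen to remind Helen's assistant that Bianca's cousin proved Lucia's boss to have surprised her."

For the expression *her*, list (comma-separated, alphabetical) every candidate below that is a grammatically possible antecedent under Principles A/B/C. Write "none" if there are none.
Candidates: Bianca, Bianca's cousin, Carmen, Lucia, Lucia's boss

*her* is a pronoun; Principle B requires it to be free in its binding domain — the clause headed by 'surprised'.
— Bianca: possessor inside the subject DP of the clause headed by 'proved'; does not c-command the pronoun — Principle B does not apply; allowed.
— Bianca's cousin: subject of the clause headed by 'proved'; c-commands the pronoun but lies outside its binding domain — allowed.
— Carmen: subject of the clause headed by 'remind'; c-commands the pronoun but lies outside its binding domain — allowed.
— Lucia: possessor inside the subject DP of the clause headed by 'surprised'; does not c-command the pronoun — Principle B does not apply; allowed.
— Lucia's boss: subject of the clause headed by 'surprised'; c-commands the pronoun within its binding domain — blocked (Principle B).

Bianca, Bianca's cousin, Carmen, Lucia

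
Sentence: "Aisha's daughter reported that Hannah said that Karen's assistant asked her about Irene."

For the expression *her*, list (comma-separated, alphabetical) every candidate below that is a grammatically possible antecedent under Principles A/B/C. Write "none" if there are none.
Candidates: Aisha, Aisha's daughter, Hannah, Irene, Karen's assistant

*her* is a pronoun; Principle B requires it to be free in its binding domain — the clause headed by 'asked'.
— Aisha: possessor inside the subject DP of the matrix clause; does not c-command the pronoun — Principle B does not apply; allowed.
— Aisha's daughter: subject of the matrix clause; c-commands the pronoun but lies outside its binding domain — allowed.
— Hannah: subject of the clause headed by 'said'; c-commands the pronoun but lies outside its binding domain — allowed.
— Irene: second object of the clause headed by 'asked'; is c-commanded by the pronoun; coreference would bind this R-expression — blocked (Principle C).
— Karen's assistant: subject of the clause headed by 'asked'; c-commands the pronoun within its binding domain — blocked (Principle B).

Aisha, Aisha's daughter, Hannah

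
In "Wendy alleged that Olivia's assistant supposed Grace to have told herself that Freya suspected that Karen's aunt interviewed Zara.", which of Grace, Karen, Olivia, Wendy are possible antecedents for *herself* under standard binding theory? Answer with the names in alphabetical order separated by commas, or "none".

Grace

*herself* is a reflexive; Principle A requires it to be bound within its binding domain — the clause headed by 'told'.
— Grace: subject of the clause headed by 'told'; c-commands the reflexive within its binding domain — allowed (Principle A).
— Karen: possessor inside the subject DP of the clause headed by 'interviewed'; does not c-command the reflexive — cannot bind it (Principle A).
— Olivia: possessor inside the subject DP of the clause headed by 'supposed'; does not c-command the reflexive — cannot bind it (Principle A).
— Wendy: subject of the matrix clause; c-commands the reflexive but lies outside its binding domain — cannot bind it (Principle A).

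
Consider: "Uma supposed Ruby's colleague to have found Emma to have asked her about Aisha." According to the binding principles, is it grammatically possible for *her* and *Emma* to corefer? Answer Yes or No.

*her* is a pronoun; Principle B requires it to be free in its binding domain — the clause headed by 'asked'.
— Emma: subject of the clause headed by 'asked'; c-commands the pronoun within its binding domain — blocked (Principle B).

No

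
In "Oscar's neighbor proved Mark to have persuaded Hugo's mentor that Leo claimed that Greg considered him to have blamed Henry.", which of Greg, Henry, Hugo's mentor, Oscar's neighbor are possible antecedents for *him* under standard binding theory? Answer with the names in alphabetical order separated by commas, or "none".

Hugo's mentor, Oscar's neighbor

*him* is a pronoun; Principle B requires it to be free in its binding domain — the clause headed by 'considered'.
— Greg: subject of the clause headed by 'considered'; c-commands the pronoun within its binding domain — blocked (Principle B).
— Henry: object of the clause headed by 'blamed'; is c-commanded by the pronoun; coreference would bind this R-expression — blocked (Principle C).
— Hugo's mentor: object of the clause headed by 'persuaded'; c-commands the pronoun but lies outside its binding domain — allowed.
— Oscar's neighbor: subject of the matrix clause; c-commands the pronoun but lies outside its binding domain — allowed.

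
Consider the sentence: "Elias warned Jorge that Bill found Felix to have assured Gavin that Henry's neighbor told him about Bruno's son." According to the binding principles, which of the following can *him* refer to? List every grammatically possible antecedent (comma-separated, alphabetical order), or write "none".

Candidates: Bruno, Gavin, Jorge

Gavin, Jorge

*him* is a pronoun; Principle B requires it to be free in its binding domain — the clause headed by 'told'.
— Bruno: possessor inside the second object DP of the clause headed by 'told'; is c-commanded by the pronoun; coreference would bind this R-expression — blocked (Principle C).
— Gavin: object of the clause headed by 'assured'; c-commands the pronoun but lies outside its binding domain — allowed.
— Jorge: object of the matrix clause; c-commands the pronoun but lies outside its binding domain — allowed.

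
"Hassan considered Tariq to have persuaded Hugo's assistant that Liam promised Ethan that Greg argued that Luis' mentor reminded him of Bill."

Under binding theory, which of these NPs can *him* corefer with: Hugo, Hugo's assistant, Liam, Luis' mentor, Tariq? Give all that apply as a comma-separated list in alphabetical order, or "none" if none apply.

*him* is a pronoun; Principle B requires it to be free in its binding domain — the clause headed by 'reminded'.
— Hugo: possessor inside the object DP of the clause headed by 'persuaded'; does not c-command the pronoun — Principle B does not apply; allowed.
— Hugo's assistant: object of the clause headed by 'persuaded'; c-commands the pronoun but lies outside its binding domain — allowed.
— Liam: subject of the clause headed by 'promised'; c-commands the pronoun but lies outside its binding domain — allowed.
— Luis' mentor: subject of the clause headed by 'reminded'; c-commands the pronoun within its binding domain — blocked (Principle B).
— Tariq: subject of the clause headed by 'persuaded'; c-commands the pronoun but lies outside its binding domain — allowed.

Hugo, Hugo's assistant, Liam, Tariq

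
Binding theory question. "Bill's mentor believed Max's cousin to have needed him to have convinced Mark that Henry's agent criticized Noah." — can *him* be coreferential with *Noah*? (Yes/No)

*him* is a pronoun; Principle B requires it to be free in its binding domain — the clause headed by 'needed'.
— Noah: object of the clause headed by 'criticized'; is c-commanded by the pronoun; coreference would bind this R-expression — blocked (Principle C).

No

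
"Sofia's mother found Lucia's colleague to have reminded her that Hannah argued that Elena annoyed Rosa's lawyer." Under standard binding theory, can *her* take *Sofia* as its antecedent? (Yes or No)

Yes

*her* is a pronoun; Principle B requires it to be free in its binding domain — the clause headed by 'reminded'.
— Sofia: possessor inside the subject DP of the matrix clause; does not c-command the pronoun — Principle B does not apply; allowed.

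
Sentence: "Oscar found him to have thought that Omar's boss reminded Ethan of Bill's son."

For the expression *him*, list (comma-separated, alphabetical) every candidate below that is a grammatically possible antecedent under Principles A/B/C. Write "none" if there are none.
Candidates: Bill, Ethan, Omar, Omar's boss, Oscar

*him* is a pronoun; Principle B requires it to be free in its binding domain — the matrix clause.
— Bill: possessor inside the second object DP of the clause headed by 'reminded'; is c-commanded by the pronoun; coreference would bind this R-expression — blocked (Principle C).
— Ethan: object of the clause headed by 'reminded'; is c-commanded by the pronoun; coreference would bind this R-expression — blocked (Principle C).
— Omar: possessor inside the subject DP of the clause headed by 'reminded'; is c-commanded by the pronoun; coreference would bind this R-expression — blocked (Principle C).
— Omar's boss: subject of the clause headed by 'reminded'; is c-commanded by the pronoun; coreference would bind this R-expression — blocked (Principle C).
— Oscar: subject of the matrix clause; c-commands the pronoun within its binding domain — blocked (Principle B).

none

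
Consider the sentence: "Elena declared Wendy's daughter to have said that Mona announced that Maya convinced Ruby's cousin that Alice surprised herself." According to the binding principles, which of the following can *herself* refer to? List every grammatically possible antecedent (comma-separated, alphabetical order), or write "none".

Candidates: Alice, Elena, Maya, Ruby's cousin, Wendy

*herself* is a reflexive; Principle A requires it to be bound within its binding domain — the clause headed by 'surprised'.
— Alice: subject of the clause headed by 'surprised'; c-commands the reflexive within its binding domain — allowed (Principle A).
— Elena: subject of the matrix clause; c-commands the reflexive but lies outside its binding domain — cannot bind it (Principle A).
— Maya: subject of the clause headed by 'convinced'; c-commands the reflexive but lies outside its binding domain — cannot bind it (Principle A).
— Ruby's cousin: object of the clause headed by 'convinced'; c-commands the reflexive but lies outside its binding domain — cannot bind it (Principle A).
— Wendy: possessor inside the subject DP of the clause headed by 'said'; does not c-command the reflexive — cannot bind it (Principle A).

Alice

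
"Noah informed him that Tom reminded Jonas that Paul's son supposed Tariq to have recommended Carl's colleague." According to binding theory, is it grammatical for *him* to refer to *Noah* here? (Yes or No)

*Noah* is an R-expression; Principle C requires it to be free (not bound by any c-commanding expression).
— him: object of the matrix clause; the R-expression locally c-commands the pronoun — coreference blocked (Principle B on the pronoun).

No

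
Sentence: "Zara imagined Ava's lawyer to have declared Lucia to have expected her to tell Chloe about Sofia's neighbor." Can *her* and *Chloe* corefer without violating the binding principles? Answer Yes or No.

*Chloe* is an R-expression; Principle C requires it to be free (not bound by any c-commanding expression).
— her: subject of the clause headed by 'tell'; the pronoun c-commands the R-expression — coreference blocked (Principle C).

No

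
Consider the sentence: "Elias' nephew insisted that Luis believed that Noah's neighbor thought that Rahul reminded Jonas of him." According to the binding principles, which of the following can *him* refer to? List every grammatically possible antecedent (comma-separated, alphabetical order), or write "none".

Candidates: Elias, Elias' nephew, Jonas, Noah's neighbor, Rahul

*him* is a pronoun; Principle B requires it to be free in its binding domain — the clause headed by 'reminded'.
— Elias: possessor inside the subject DP of the matrix clause; does not c-command the pronoun — Principle B does not apply; allowed.
— Elias' nephew: subject of the matrix clause; c-commands the pronoun but lies outside its binding domain — allowed.
— Jonas: object of the clause headed by 'reminded'; c-commands the pronoun within its binding domain — blocked (Principle B).
— Noah's neighbor: subject of the clause headed by 'thought'; c-commands the pronoun but lies outside its binding domain — allowed.
— Rahul: subject of the clause headed by 'reminded'; c-commands the pronoun within its binding domain — blocked (Principle B).

Elias, Elias' nephew, Noah's neighbor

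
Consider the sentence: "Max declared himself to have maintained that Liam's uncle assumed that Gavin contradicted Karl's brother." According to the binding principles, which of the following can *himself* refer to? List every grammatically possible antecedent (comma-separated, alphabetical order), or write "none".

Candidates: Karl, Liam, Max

Max

*himself* is a reflexive; Principle A requires it to be bound within its binding domain — the matrix clause.
— Karl: possessor inside the object DP of the clause headed by 'contradicted'; does not c-command the reflexive — cannot bind it (Principle A).
— Liam: possessor inside the subject DP of the clause headed by 'assumed'; does not c-command the reflexive — cannot bind it (Principle A).
— Max: subject of the matrix clause; c-commands the reflexive within its binding domain — allowed (Principle A).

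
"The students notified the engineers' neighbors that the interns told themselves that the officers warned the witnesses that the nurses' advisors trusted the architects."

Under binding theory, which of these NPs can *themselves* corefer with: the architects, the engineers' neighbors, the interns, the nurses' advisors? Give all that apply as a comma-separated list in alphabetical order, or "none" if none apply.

the interns

*themselves* is a reflexive; Principle A requires it to be bound within its binding domain — the clause headed by 'told'.
— the architects: object of the clause headed by 'trusted'; does not c-command the reflexive — cannot bind it (Principle A).
— the engineers' neighbors: object of the matrix clause; c-commands the reflexive but lies outside its binding domain — cannot bind it (Principle A).
— the interns: subject of the clause headed by 'told'; c-commands the reflexive within its binding domain — allowed (Principle A).
— the nurses' advisors: subject of the clause headed by 'trusted'; does not c-command the reflexive — cannot bind it (Principle A).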